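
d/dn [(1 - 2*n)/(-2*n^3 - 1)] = 2*(-4*n^3 + 3*n^2 + 1)/(4*n^6 + 4*n^3 + 1)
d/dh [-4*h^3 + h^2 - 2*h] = -12*h^2 + 2*h - 2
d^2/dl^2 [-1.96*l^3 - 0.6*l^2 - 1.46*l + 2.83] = -11.76*l - 1.2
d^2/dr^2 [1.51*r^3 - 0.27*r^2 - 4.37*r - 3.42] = 9.06*r - 0.54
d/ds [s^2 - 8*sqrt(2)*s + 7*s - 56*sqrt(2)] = 2*s - 8*sqrt(2) + 7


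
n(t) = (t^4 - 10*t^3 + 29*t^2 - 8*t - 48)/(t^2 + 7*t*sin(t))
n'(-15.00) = -119.86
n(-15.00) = 310.19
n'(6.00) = -2.08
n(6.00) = 3.46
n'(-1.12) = -11.74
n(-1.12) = 1.56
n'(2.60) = 0.56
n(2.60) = -0.17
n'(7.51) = 2.40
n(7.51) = 4.47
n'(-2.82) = -61.82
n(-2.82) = 34.72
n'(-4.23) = -130.04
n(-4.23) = -189.70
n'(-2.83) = -63.46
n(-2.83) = 35.34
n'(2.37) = 0.78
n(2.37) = -0.33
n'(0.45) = 135.64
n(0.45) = -29.63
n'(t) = (4*t^3 - 30*t^2 + 58*t - 8)/(t^2 + 7*t*sin(t)) + (-7*t*cos(t) - 2*t - 7*sin(t))*(t^4 - 10*t^3 + 29*t^2 - 8*t - 48)/(t^2 + 7*t*sin(t))^2 = (2*t*(t + 7*sin(t))*(2*t^3 - 15*t^2 + 29*t - 4) + (7*t*cos(t) + 2*t + 7*sin(t))*(-t^4 + 10*t^3 - 29*t^2 + 8*t + 48))/(t^2*(t + 7*sin(t))^2)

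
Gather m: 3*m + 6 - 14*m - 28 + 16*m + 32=5*m + 10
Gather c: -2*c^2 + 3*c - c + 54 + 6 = -2*c^2 + 2*c + 60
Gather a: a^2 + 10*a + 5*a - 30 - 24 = a^2 + 15*a - 54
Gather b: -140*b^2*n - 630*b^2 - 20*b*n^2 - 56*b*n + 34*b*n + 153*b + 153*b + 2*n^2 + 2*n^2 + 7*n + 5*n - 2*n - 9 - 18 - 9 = b^2*(-140*n - 630) + b*(-20*n^2 - 22*n + 306) + 4*n^2 + 10*n - 36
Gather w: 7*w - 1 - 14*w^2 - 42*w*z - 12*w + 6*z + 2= -14*w^2 + w*(-42*z - 5) + 6*z + 1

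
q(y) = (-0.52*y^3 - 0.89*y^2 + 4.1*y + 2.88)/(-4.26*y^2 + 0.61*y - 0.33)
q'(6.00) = 0.16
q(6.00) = 0.78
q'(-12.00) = 0.13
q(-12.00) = -1.17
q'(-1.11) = -0.13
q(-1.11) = 0.33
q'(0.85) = 3.79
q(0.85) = -1.87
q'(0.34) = 19.70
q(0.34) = -6.75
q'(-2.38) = 0.17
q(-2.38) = 0.19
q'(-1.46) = 0.09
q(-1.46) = 0.33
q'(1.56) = 0.94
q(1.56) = -0.53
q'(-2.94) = 0.17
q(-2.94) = 0.09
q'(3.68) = 0.23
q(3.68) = 0.36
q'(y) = (8.52*y - 0.61)*(-0.52*y^3 - 0.89*y^2 + 4.1*y + 2.88)/(-4.26*y^2 + 0.61*y - 0.33)^2 + (-1.56*y^2 - 1.78*y + 4.1)/(-4.26*y^2 + 0.61*y - 0.33)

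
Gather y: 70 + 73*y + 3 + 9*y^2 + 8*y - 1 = 9*y^2 + 81*y + 72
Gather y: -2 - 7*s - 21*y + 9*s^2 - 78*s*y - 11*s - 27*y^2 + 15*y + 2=9*s^2 - 18*s - 27*y^2 + y*(-78*s - 6)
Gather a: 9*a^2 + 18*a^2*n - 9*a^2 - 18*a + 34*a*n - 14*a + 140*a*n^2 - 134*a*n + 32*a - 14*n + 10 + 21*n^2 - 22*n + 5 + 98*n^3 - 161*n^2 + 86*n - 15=18*a^2*n + a*(140*n^2 - 100*n) + 98*n^3 - 140*n^2 + 50*n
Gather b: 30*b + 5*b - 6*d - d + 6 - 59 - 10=35*b - 7*d - 63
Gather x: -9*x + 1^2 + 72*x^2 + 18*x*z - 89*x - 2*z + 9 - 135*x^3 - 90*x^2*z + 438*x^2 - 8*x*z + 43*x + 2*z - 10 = -135*x^3 + x^2*(510 - 90*z) + x*(10*z - 55)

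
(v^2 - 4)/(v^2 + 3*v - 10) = (v + 2)/(v + 5)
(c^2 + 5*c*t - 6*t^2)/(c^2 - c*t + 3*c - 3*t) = (c + 6*t)/(c + 3)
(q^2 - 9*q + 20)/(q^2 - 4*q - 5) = (q - 4)/(q + 1)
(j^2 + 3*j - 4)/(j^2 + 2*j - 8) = (j - 1)/(j - 2)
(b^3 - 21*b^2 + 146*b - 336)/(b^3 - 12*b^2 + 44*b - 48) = (b^2 - 15*b + 56)/(b^2 - 6*b + 8)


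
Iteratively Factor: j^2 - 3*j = (j)*(j - 3)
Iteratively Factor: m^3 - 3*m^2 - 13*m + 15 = (m - 1)*(m^2 - 2*m - 15) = (m - 5)*(m - 1)*(m + 3)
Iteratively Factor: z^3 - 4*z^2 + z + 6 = (z - 2)*(z^2 - 2*z - 3) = (z - 2)*(z + 1)*(z - 3)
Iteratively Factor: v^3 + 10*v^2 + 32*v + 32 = (v + 4)*(v^2 + 6*v + 8) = (v + 4)^2*(v + 2)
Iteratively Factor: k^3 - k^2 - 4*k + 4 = (k + 2)*(k^2 - 3*k + 2) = (k - 1)*(k + 2)*(k - 2)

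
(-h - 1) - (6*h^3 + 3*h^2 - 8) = -6*h^3 - 3*h^2 - h + 7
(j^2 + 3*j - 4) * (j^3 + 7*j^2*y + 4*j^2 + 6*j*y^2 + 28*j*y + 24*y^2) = j^5 + 7*j^4*y + 7*j^4 + 6*j^3*y^2 + 49*j^3*y + 8*j^3 + 42*j^2*y^2 + 56*j^2*y - 16*j^2 + 48*j*y^2 - 112*j*y - 96*y^2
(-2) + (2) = 0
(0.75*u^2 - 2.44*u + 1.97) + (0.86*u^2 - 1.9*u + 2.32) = 1.61*u^2 - 4.34*u + 4.29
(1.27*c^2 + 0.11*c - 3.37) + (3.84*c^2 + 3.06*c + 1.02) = 5.11*c^2 + 3.17*c - 2.35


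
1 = 1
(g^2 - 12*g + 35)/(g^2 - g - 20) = (g - 7)/(g + 4)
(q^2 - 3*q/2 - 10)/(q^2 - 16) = (q + 5/2)/(q + 4)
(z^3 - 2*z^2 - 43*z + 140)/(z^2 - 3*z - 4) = (z^2 + 2*z - 35)/(z + 1)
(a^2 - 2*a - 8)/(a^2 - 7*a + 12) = (a + 2)/(a - 3)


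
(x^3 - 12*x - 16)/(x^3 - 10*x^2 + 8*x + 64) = (x + 2)/(x - 8)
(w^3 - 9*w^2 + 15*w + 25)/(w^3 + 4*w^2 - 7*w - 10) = (w^2 - 10*w + 25)/(w^2 + 3*w - 10)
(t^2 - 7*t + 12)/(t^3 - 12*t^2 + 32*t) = (t - 3)/(t*(t - 8))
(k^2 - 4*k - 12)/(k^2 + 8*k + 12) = (k - 6)/(k + 6)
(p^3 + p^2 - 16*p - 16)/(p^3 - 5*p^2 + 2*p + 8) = (p + 4)/(p - 2)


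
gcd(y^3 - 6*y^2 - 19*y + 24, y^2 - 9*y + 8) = y^2 - 9*y + 8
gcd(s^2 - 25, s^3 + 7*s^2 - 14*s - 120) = s + 5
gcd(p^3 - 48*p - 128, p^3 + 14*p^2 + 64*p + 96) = p^2 + 8*p + 16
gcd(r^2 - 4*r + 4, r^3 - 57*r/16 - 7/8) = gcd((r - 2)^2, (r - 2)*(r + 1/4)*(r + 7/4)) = r - 2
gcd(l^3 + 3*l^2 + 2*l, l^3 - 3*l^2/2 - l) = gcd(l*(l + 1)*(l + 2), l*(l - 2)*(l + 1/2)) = l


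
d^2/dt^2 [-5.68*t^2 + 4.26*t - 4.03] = -11.3600000000000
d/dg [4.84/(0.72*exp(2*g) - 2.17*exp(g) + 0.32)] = (10.5028 - 6.9696*exp(g))*exp(g)/(0.72*exp(2*g) - 2.17*exp(g) + 0.32)^2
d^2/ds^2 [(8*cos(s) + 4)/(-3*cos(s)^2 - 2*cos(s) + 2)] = 24*(4*(1 - cos(s)^2)^2 + 3*cos(s)^5 + 9*cos(s)^3 + 5*cos(s)^2 - 16*cos(s) - 10)/(3*cos(s)^2 + 2*cos(s) - 2)^3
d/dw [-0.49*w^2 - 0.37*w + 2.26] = -0.98*w - 0.37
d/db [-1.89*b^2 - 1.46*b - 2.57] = -3.78*b - 1.46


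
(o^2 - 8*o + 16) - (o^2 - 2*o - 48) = 64 - 6*o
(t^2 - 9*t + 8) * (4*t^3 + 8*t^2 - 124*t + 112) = 4*t^5 - 28*t^4 - 164*t^3 + 1292*t^2 - 2000*t + 896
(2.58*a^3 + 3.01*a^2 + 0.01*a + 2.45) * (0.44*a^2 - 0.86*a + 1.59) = 1.1352*a^5 - 0.8944*a^4 + 1.518*a^3 + 5.8553*a^2 - 2.0911*a + 3.8955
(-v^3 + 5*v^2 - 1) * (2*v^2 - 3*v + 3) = -2*v^5 + 13*v^4 - 18*v^3 + 13*v^2 + 3*v - 3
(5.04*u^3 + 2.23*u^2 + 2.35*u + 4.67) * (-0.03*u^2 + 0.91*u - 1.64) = -0.1512*u^5 + 4.5195*u^4 - 6.3068*u^3 - 1.6588*u^2 + 0.3957*u - 7.6588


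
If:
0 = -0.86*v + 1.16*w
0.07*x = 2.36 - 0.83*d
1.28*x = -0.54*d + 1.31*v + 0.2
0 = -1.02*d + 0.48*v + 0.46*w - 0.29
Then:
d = 2.61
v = 3.60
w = 2.67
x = 2.74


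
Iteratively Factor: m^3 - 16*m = (m + 4)*(m^2 - 4*m) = (m - 4)*(m + 4)*(m)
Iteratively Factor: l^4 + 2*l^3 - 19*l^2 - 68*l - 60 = (l + 3)*(l^3 - l^2 - 16*l - 20) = (l + 2)*(l + 3)*(l^2 - 3*l - 10) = (l - 5)*(l + 2)*(l + 3)*(l + 2)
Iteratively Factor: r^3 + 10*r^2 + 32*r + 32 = (r + 4)*(r^2 + 6*r + 8) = (r + 4)^2*(r + 2)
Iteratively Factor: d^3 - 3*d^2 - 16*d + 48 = (d - 3)*(d^2 - 16) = (d - 4)*(d - 3)*(d + 4)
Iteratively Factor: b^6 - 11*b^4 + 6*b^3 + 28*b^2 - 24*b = (b + 2)*(b^5 - 2*b^4 - 7*b^3 + 20*b^2 - 12*b) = b*(b + 2)*(b^4 - 2*b^3 - 7*b^2 + 20*b - 12) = b*(b + 2)*(b + 3)*(b^3 - 5*b^2 + 8*b - 4) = b*(b - 2)*(b + 2)*(b + 3)*(b^2 - 3*b + 2) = b*(b - 2)^2*(b + 2)*(b + 3)*(b - 1)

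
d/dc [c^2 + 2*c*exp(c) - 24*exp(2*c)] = 2*c*exp(c) + 2*c - 48*exp(2*c) + 2*exp(c)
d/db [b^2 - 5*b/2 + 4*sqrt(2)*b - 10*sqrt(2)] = 2*b - 5/2 + 4*sqrt(2)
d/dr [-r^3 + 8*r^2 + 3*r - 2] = -3*r^2 + 16*r + 3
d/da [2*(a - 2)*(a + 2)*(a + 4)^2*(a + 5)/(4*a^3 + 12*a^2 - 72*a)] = (a^7 + 11*a^6 + 3*a^5 - 287*a^4 - 712*a^3 + 564*a^2 + 960*a - 2880)/(a^2*(a^4 + 6*a^3 - 27*a^2 - 108*a + 324))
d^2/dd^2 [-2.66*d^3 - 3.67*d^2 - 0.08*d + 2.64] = -15.96*d - 7.34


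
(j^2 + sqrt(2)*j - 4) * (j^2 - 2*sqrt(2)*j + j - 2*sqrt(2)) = j^4 - sqrt(2)*j^3 + j^3 - 8*j^2 - sqrt(2)*j^2 - 8*j + 8*sqrt(2)*j + 8*sqrt(2)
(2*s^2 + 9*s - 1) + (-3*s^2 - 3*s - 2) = -s^2 + 6*s - 3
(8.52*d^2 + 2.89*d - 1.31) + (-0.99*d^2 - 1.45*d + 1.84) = 7.53*d^2 + 1.44*d + 0.53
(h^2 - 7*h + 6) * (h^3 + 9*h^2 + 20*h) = h^5 + 2*h^4 - 37*h^3 - 86*h^2 + 120*h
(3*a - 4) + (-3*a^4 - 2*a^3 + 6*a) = -3*a^4 - 2*a^3 + 9*a - 4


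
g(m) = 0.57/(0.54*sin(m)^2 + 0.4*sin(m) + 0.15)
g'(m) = 0.57*(-1.08*sin(m)*cos(m) - 0.4*cos(m))/(0.54*sin(m)^2 + 0.4*sin(m) + 0.15)^2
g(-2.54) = 5.90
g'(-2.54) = -10.64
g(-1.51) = 1.97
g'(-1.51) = 0.28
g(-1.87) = 2.19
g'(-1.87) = -1.56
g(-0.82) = 3.90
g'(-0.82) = 7.09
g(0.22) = 2.17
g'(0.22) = -5.11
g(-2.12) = 2.83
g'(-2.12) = -3.81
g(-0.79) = 4.12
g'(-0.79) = 7.70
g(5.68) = 5.88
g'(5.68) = 10.64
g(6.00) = 7.09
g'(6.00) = -8.32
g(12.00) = 6.27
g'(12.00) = 10.46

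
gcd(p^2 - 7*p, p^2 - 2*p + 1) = 1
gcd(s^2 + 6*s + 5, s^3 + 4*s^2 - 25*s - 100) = s + 5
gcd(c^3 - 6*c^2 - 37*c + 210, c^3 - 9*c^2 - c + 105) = c^2 - 12*c + 35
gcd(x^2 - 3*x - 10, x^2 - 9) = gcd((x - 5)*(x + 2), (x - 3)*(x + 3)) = 1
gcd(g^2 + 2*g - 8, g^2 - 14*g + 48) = 1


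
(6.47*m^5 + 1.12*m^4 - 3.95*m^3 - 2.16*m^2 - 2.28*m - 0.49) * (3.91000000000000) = 25.2977*m^5 + 4.3792*m^4 - 15.4445*m^3 - 8.4456*m^2 - 8.9148*m - 1.9159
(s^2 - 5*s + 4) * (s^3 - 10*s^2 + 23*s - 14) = s^5 - 15*s^4 + 77*s^3 - 169*s^2 + 162*s - 56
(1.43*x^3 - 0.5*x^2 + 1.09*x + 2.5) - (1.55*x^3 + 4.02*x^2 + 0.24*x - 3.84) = -0.12*x^3 - 4.52*x^2 + 0.85*x + 6.34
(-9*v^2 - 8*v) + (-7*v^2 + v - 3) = -16*v^2 - 7*v - 3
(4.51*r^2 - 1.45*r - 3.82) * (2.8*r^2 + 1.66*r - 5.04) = 12.628*r^4 + 3.4266*r^3 - 35.8334*r^2 + 0.9668*r + 19.2528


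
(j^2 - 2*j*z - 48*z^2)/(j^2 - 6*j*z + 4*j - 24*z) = (j^2 - 2*j*z - 48*z^2)/(j^2 - 6*j*z + 4*j - 24*z)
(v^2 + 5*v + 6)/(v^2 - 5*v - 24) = (v + 2)/(v - 8)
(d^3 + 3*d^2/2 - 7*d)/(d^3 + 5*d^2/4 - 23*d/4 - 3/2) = 2*d*(2*d + 7)/(4*d^2 + 13*d + 3)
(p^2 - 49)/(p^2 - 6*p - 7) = (p + 7)/(p + 1)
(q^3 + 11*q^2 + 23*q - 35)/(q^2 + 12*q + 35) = q - 1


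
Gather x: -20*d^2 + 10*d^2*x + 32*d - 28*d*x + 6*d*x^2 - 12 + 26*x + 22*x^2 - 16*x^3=-20*d^2 + 32*d - 16*x^3 + x^2*(6*d + 22) + x*(10*d^2 - 28*d + 26) - 12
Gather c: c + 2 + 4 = c + 6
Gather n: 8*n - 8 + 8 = 8*n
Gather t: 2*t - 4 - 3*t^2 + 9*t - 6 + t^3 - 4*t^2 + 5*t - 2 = t^3 - 7*t^2 + 16*t - 12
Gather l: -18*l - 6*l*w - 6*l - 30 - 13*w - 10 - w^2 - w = l*(-6*w - 24) - w^2 - 14*w - 40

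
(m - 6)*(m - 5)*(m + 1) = m^3 - 10*m^2 + 19*m + 30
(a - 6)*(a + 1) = a^2 - 5*a - 6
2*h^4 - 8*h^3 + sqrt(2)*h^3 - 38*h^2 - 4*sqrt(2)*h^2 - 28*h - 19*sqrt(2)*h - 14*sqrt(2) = (h - 7)*(h + 2)*(sqrt(2)*h + 1)*(sqrt(2)*h + sqrt(2))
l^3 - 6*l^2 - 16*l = l*(l - 8)*(l + 2)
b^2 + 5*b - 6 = (b - 1)*(b + 6)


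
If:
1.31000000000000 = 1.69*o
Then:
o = 0.78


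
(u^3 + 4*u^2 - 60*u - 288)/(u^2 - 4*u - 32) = (u^2 + 12*u + 36)/(u + 4)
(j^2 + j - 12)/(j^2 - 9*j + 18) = (j + 4)/(j - 6)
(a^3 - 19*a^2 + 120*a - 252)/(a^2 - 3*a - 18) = (a^2 - 13*a + 42)/(a + 3)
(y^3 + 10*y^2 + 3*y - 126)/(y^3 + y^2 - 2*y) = (y^3 + 10*y^2 + 3*y - 126)/(y*(y^2 + y - 2))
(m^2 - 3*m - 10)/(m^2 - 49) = (m^2 - 3*m - 10)/(m^2 - 49)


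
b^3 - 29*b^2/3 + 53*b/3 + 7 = (b - 7)*(b - 3)*(b + 1/3)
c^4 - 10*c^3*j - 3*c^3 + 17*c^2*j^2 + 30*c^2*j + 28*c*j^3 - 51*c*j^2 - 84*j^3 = (c - 3)*(c - 7*j)*(c - 4*j)*(c + j)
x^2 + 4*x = x*(x + 4)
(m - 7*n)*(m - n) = m^2 - 8*m*n + 7*n^2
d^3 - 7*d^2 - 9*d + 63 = (d - 7)*(d - 3)*(d + 3)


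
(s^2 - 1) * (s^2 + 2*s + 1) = s^4 + 2*s^3 - 2*s - 1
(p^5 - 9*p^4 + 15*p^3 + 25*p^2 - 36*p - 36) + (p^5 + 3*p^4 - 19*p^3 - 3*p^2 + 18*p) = 2*p^5 - 6*p^4 - 4*p^3 + 22*p^2 - 18*p - 36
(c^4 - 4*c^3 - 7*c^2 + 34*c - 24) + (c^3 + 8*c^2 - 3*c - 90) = c^4 - 3*c^3 + c^2 + 31*c - 114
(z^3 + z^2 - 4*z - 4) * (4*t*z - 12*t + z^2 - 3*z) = 4*t*z^4 - 8*t*z^3 - 28*t*z^2 + 32*t*z + 48*t + z^5 - 2*z^4 - 7*z^3 + 8*z^2 + 12*z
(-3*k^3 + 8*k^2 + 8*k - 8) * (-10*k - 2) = 30*k^4 - 74*k^3 - 96*k^2 + 64*k + 16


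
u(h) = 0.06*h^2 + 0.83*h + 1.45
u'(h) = 0.12*h + 0.83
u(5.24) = 7.45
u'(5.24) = 1.46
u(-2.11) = -0.03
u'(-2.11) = 0.58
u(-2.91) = -0.46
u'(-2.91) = 0.48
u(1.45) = 2.78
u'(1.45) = 1.00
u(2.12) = 3.48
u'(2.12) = 1.08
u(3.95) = 5.66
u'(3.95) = 1.30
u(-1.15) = 0.57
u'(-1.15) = 0.69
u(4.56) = 6.48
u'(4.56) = 1.38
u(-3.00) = -0.50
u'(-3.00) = 0.47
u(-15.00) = 2.50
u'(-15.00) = -0.97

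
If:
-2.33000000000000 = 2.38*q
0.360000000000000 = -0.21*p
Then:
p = -1.71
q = -0.98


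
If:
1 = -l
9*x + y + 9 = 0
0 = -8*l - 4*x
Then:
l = -1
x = 2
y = -27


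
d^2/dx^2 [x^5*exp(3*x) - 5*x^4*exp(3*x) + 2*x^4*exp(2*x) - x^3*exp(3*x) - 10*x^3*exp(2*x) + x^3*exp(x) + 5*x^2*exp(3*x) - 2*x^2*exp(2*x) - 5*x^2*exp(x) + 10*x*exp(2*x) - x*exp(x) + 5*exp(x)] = (9*x^5*exp(2*x) - 15*x^4*exp(2*x) + 8*x^4*exp(x) - 109*x^3*exp(2*x) - 8*x^3*exp(x) + x^3 - 33*x^2*exp(2*x) - 104*x^2*exp(x) + x^2 + 54*x*exp(2*x) - 36*x*exp(x) - 15*x + 10*exp(2*x) + 36*exp(x) - 7)*exp(x)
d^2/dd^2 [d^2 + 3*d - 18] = 2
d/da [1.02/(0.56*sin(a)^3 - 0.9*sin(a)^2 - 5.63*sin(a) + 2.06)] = (-1.7136*sin(a)^2 + 1.836*sin(a) + 5.7426)*cos(a)/(0.56*sin(a)^3 - 0.9*sin(a)^2 - 5.63*sin(a) + 2.06)^2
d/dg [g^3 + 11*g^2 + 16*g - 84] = 3*g^2 + 22*g + 16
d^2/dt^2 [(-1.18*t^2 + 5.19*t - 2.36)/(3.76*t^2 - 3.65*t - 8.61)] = (114.359648*t^3 - 429.393504*t^2 + 1202.445744*t - 716.844418)/(53.157376*t^6 - 154.80672*t^5 - 214.896408*t^4 + 660.354715*t^3 + 492.089913*t^2 - 811.746495*t - 638.277381)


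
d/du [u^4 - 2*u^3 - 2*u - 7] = 4*u^3 - 6*u^2 - 2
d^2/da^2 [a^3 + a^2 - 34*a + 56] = 6*a + 2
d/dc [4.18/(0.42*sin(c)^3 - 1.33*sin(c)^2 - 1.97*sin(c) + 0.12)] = (-5.2668*sin(c)^2 + 11.1188*sin(c) + 8.2346)*cos(c)/(0.42*sin(c)^3 - 1.33*sin(c)^2 - 1.97*sin(c) + 0.12)^2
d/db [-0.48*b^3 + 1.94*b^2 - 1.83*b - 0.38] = -1.44*b^2 + 3.88*b - 1.83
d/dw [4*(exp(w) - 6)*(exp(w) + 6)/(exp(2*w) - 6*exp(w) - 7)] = (-24*exp(2*w) + 232*exp(w) - 864)*exp(w)/(exp(4*w) - 12*exp(3*w) + 22*exp(2*w) + 84*exp(w) + 49)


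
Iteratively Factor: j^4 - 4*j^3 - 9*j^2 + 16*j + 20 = (j - 5)*(j^3 + j^2 - 4*j - 4) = (j - 5)*(j - 2)*(j^2 + 3*j + 2) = (j - 5)*(j - 2)*(j + 2)*(j + 1)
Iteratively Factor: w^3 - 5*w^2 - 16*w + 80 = (w - 5)*(w^2 - 16) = (w - 5)*(w - 4)*(w + 4)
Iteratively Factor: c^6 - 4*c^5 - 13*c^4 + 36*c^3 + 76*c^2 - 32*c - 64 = (c - 4)*(c^5 - 13*c^3 - 16*c^2 + 12*c + 16) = (c - 4)^2*(c^4 + 4*c^3 + 3*c^2 - 4*c - 4) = (c - 4)^2*(c + 1)*(c^3 + 3*c^2 - 4) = (c - 4)^2*(c + 1)*(c + 2)*(c^2 + c - 2) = (c - 4)^2*(c - 1)*(c + 1)*(c + 2)*(c + 2)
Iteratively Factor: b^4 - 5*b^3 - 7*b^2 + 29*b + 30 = (b + 1)*(b^3 - 6*b^2 - b + 30) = (b - 3)*(b + 1)*(b^2 - 3*b - 10) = (b - 5)*(b - 3)*(b + 1)*(b + 2)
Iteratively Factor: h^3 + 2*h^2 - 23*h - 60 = (h + 4)*(h^2 - 2*h - 15) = (h + 3)*(h + 4)*(h - 5)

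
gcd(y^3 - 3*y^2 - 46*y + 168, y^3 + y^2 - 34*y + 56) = y^2 + 3*y - 28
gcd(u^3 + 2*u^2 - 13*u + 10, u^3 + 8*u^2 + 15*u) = u + 5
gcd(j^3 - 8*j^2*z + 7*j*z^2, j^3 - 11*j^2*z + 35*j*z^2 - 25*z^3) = -j + z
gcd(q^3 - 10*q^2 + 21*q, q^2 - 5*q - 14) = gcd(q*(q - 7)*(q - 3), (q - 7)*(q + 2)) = q - 7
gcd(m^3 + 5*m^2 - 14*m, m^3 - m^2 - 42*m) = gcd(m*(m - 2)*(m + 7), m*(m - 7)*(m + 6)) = m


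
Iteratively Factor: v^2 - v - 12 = (v + 3)*(v - 4)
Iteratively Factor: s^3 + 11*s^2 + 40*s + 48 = (s + 3)*(s^2 + 8*s + 16) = (s + 3)*(s + 4)*(s + 4)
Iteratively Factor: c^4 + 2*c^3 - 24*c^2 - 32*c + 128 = (c + 4)*(c^3 - 2*c^2 - 16*c + 32) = (c - 4)*(c + 4)*(c^2 + 2*c - 8) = (c - 4)*(c - 2)*(c + 4)*(c + 4)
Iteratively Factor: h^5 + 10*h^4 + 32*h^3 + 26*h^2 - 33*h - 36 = (h + 3)*(h^4 + 7*h^3 + 11*h^2 - 7*h - 12) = (h + 3)*(h + 4)*(h^3 + 3*h^2 - h - 3) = (h + 1)*(h + 3)*(h + 4)*(h^2 + 2*h - 3) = (h - 1)*(h + 1)*(h + 3)*(h + 4)*(h + 3)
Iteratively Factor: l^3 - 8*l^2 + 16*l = (l - 4)*(l^2 - 4*l) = (l - 4)^2*(l)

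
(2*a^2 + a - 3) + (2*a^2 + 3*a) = 4*a^2 + 4*a - 3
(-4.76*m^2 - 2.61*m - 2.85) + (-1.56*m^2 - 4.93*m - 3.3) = -6.32*m^2 - 7.54*m - 6.15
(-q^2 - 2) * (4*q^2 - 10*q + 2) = -4*q^4 + 10*q^3 - 10*q^2 + 20*q - 4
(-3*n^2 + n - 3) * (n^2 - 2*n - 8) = -3*n^4 + 7*n^3 + 19*n^2 - 2*n + 24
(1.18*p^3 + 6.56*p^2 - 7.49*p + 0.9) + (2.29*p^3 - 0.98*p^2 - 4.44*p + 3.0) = 3.47*p^3 + 5.58*p^2 - 11.93*p + 3.9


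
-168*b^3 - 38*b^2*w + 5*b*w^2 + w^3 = (-6*b + w)*(4*b + w)*(7*b + w)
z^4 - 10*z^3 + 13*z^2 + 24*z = z*(z - 8)*(z - 3)*(z + 1)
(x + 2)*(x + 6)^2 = x^3 + 14*x^2 + 60*x + 72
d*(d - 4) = d^2 - 4*d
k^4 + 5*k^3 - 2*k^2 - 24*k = k*(k - 2)*(k + 3)*(k + 4)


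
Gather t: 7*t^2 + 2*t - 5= 7*t^2 + 2*t - 5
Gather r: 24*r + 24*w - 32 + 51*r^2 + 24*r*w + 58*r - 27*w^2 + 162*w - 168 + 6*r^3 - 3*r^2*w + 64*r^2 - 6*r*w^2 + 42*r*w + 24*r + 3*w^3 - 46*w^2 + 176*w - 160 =6*r^3 + r^2*(115 - 3*w) + r*(-6*w^2 + 66*w + 106) + 3*w^3 - 73*w^2 + 362*w - 360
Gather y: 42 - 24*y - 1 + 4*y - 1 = 40 - 20*y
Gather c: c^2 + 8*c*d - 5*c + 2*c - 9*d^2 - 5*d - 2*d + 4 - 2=c^2 + c*(8*d - 3) - 9*d^2 - 7*d + 2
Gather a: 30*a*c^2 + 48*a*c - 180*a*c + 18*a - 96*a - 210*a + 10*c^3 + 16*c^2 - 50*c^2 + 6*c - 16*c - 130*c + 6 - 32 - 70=a*(30*c^2 - 132*c - 288) + 10*c^3 - 34*c^2 - 140*c - 96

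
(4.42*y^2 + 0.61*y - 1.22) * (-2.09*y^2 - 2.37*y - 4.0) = -9.2378*y^4 - 11.7503*y^3 - 16.5759*y^2 + 0.4514*y + 4.88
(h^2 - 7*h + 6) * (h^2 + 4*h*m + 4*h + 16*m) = h^4 + 4*h^3*m - 3*h^3 - 12*h^2*m - 22*h^2 - 88*h*m + 24*h + 96*m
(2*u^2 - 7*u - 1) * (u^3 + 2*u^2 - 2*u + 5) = 2*u^5 - 3*u^4 - 19*u^3 + 22*u^2 - 33*u - 5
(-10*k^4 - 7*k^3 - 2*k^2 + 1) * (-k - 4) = 10*k^5 + 47*k^4 + 30*k^3 + 8*k^2 - k - 4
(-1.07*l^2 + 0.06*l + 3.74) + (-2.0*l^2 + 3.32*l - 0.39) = -3.07*l^2 + 3.38*l + 3.35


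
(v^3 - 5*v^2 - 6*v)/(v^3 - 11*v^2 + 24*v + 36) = v/(v - 6)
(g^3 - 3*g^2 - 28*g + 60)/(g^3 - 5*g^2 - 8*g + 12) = (g^2 + 3*g - 10)/(g^2 + g - 2)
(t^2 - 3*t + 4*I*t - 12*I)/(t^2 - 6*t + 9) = (t + 4*I)/(t - 3)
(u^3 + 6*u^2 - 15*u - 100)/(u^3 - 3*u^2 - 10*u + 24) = (u^2 + 10*u + 25)/(u^2 + u - 6)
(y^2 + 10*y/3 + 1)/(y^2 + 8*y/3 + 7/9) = 3*(y + 3)/(3*y + 7)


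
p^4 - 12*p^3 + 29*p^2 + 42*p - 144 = (p - 8)*(p - 3)^2*(p + 2)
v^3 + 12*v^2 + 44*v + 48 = (v + 2)*(v + 4)*(v + 6)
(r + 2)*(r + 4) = r^2 + 6*r + 8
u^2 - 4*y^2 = (u - 2*y)*(u + 2*y)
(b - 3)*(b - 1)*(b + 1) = b^3 - 3*b^2 - b + 3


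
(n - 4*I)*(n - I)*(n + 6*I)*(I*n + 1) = I*n^4 + 27*I*n^2 + 50*n - 24*I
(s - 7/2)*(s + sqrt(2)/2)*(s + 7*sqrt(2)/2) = s^3 - 7*s^2/2 + 4*sqrt(2)*s^2 - 14*sqrt(2)*s + 7*s/2 - 49/4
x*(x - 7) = x^2 - 7*x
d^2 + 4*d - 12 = (d - 2)*(d + 6)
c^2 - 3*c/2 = c*(c - 3/2)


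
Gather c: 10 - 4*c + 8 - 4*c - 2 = 16 - 8*c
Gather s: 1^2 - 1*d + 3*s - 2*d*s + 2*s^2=-d + 2*s^2 + s*(3 - 2*d) + 1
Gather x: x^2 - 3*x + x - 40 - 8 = x^2 - 2*x - 48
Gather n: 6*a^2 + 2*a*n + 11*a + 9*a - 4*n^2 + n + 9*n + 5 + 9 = 6*a^2 + 20*a - 4*n^2 + n*(2*a + 10) + 14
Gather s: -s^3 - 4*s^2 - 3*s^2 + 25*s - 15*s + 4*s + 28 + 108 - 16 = -s^3 - 7*s^2 + 14*s + 120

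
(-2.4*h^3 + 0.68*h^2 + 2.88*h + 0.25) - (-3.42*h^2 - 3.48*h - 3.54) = -2.4*h^3 + 4.1*h^2 + 6.36*h + 3.79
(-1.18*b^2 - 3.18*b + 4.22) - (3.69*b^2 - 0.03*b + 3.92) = -4.87*b^2 - 3.15*b + 0.3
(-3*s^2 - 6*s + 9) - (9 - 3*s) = -3*s^2 - 3*s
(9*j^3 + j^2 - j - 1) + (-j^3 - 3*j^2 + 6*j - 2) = 8*j^3 - 2*j^2 + 5*j - 3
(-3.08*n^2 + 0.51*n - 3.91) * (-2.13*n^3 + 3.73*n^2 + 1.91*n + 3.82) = 6.5604*n^5 - 12.5747*n^4 + 4.3478*n^3 - 25.3758*n^2 - 5.5199*n - 14.9362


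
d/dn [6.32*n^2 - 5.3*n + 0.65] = 12.64*n - 5.3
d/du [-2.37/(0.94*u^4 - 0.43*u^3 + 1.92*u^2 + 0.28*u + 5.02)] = (8.9112*u^3 - 3.0573*u^2 + 9.1008*u + 0.6636)/(0.94*u^4 - 0.43*u^3 + 1.92*u^2 + 0.28*u + 5.02)^2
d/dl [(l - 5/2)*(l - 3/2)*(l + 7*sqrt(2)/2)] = 3*l^2 - 8*l + 7*sqrt(2)*l - 14*sqrt(2) + 15/4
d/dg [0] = 0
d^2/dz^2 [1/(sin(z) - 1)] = -(sin(z) + 2)/(sin(z) - 1)^2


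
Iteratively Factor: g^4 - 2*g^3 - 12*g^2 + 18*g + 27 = (g + 1)*(g^3 - 3*g^2 - 9*g + 27) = (g - 3)*(g + 1)*(g^2 - 9) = (g - 3)^2*(g + 1)*(g + 3)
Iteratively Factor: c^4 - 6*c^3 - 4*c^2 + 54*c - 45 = (c - 3)*(c^3 - 3*c^2 - 13*c + 15) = (c - 3)*(c + 3)*(c^2 - 6*c + 5) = (c - 5)*(c - 3)*(c + 3)*(c - 1)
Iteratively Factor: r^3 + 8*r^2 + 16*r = (r + 4)*(r^2 + 4*r) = r*(r + 4)*(r + 4)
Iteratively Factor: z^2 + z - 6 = (z - 2)*(z + 3)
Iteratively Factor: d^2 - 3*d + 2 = (d - 1)*(d - 2)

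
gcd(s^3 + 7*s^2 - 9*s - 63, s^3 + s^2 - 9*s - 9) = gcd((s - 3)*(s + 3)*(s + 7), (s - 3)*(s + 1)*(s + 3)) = s^2 - 9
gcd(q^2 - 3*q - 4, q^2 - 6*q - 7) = q + 1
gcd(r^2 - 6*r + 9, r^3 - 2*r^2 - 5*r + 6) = r - 3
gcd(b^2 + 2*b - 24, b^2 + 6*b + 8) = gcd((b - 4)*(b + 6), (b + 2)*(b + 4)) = 1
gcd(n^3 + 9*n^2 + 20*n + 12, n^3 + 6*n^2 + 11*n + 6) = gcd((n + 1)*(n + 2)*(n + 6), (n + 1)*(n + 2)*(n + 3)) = n^2 + 3*n + 2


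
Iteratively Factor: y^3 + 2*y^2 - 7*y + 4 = (y - 1)*(y^2 + 3*y - 4) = (y - 1)*(y + 4)*(y - 1)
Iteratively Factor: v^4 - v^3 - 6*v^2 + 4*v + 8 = (v + 1)*(v^3 - 2*v^2 - 4*v + 8) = (v - 2)*(v + 1)*(v^2 - 4) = (v - 2)*(v + 1)*(v + 2)*(v - 2)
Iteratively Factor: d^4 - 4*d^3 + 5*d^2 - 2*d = (d - 2)*(d^3 - 2*d^2 + d) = (d - 2)*(d - 1)*(d^2 - d) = d*(d - 2)*(d - 1)*(d - 1)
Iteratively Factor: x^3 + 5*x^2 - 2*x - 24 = (x - 2)*(x^2 + 7*x + 12) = (x - 2)*(x + 3)*(x + 4)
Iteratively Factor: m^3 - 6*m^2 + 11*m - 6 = (m - 1)*(m^2 - 5*m + 6) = (m - 2)*(m - 1)*(m - 3)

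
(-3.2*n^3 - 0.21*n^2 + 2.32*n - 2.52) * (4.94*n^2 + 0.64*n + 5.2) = -15.808*n^5 - 3.0854*n^4 - 5.3136*n^3 - 12.056*n^2 + 10.4512*n - 13.104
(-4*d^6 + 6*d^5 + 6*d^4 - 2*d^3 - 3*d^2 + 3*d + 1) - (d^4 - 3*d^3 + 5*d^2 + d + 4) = -4*d^6 + 6*d^5 + 5*d^4 + d^3 - 8*d^2 + 2*d - 3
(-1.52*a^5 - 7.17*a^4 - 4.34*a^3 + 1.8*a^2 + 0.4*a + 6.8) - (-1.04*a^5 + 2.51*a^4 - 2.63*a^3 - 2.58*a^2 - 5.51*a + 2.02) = -0.48*a^5 - 9.68*a^4 - 1.71*a^3 + 4.38*a^2 + 5.91*a + 4.78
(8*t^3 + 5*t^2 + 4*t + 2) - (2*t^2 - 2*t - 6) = 8*t^3 + 3*t^2 + 6*t + 8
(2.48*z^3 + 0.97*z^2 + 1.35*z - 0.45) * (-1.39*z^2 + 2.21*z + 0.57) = -3.4472*z^5 + 4.1325*z^4 + 1.6808*z^3 + 4.1619*z^2 - 0.225*z - 0.2565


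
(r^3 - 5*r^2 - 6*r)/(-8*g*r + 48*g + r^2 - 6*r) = r*(r + 1)/(-8*g + r)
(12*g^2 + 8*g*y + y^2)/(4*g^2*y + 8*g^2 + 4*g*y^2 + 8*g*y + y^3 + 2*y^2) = (6*g + y)/(2*g*y + 4*g + y^2 + 2*y)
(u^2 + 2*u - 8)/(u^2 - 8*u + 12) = (u + 4)/(u - 6)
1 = 1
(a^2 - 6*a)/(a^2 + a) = (a - 6)/(a + 1)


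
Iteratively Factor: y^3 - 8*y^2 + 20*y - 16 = (y - 2)*(y^2 - 6*y + 8) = (y - 4)*(y - 2)*(y - 2)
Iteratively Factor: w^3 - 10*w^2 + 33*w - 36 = (w - 3)*(w^2 - 7*w + 12) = (w - 4)*(w - 3)*(w - 3)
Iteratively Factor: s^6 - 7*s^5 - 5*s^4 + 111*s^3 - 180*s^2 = (s - 5)*(s^5 - 2*s^4 - 15*s^3 + 36*s^2) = (s - 5)*(s - 3)*(s^4 + s^3 - 12*s^2) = (s - 5)*(s - 3)^2*(s^3 + 4*s^2) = (s - 5)*(s - 3)^2*(s + 4)*(s^2) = s*(s - 5)*(s - 3)^2*(s + 4)*(s)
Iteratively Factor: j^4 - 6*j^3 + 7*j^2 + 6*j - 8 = (j - 2)*(j^3 - 4*j^2 - j + 4) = (j - 4)*(j - 2)*(j^2 - 1) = (j - 4)*(j - 2)*(j + 1)*(j - 1)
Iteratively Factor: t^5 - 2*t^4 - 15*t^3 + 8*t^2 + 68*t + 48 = (t - 3)*(t^4 + t^3 - 12*t^2 - 28*t - 16) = (t - 3)*(t + 2)*(t^3 - t^2 - 10*t - 8) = (t - 3)*(t + 2)^2*(t^2 - 3*t - 4) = (t - 4)*(t - 3)*(t + 2)^2*(t + 1)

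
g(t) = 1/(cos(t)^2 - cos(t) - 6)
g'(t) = (2*sin(t)*cos(t) - sin(t))/(cos(t)^2 - cos(t) - 6)^2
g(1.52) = -0.17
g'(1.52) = -0.02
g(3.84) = -0.22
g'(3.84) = 0.08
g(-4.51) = -0.17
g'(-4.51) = -0.04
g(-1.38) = -0.16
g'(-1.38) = 0.02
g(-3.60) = -0.23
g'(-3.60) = -0.07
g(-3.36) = -0.25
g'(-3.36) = -0.04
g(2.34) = -0.21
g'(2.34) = -0.07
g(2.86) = -0.24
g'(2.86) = -0.05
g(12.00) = -0.16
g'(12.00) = -0.00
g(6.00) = -0.17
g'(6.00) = -0.00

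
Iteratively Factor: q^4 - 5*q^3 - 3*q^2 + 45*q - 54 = (q - 3)*(q^3 - 2*q^2 - 9*q + 18) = (q - 3)*(q - 2)*(q^2 - 9) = (q - 3)*(q - 2)*(q + 3)*(q - 3)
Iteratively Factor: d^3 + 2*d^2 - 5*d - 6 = (d + 1)*(d^2 + d - 6) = (d - 2)*(d + 1)*(d + 3)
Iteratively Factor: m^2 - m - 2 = (m - 2)*(m + 1)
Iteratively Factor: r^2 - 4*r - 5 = (r + 1)*(r - 5)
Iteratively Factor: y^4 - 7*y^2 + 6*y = (y)*(y^3 - 7*y + 6) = y*(y - 1)*(y^2 + y - 6) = y*(y - 1)*(y + 3)*(y - 2)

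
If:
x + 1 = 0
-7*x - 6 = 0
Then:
No Solution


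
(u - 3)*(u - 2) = u^2 - 5*u + 6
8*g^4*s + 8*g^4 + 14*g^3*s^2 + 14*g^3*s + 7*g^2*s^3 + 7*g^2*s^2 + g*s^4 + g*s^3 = (g + s)*(2*g + s)*(4*g + s)*(g*s + g)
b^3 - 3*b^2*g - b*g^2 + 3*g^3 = (b - 3*g)*(b - g)*(b + g)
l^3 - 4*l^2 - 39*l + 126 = (l - 7)*(l - 3)*(l + 6)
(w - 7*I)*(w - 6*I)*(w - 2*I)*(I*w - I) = I*w^4 + 15*w^3 - I*w^3 - 15*w^2 - 68*I*w^2 - 84*w + 68*I*w + 84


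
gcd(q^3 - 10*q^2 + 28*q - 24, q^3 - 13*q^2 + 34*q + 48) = q - 6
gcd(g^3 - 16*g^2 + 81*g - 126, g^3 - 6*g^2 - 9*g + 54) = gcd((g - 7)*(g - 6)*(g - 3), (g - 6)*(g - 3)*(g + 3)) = g^2 - 9*g + 18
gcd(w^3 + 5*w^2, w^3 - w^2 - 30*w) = w^2 + 5*w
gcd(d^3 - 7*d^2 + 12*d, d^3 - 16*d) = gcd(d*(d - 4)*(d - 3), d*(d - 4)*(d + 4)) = d^2 - 4*d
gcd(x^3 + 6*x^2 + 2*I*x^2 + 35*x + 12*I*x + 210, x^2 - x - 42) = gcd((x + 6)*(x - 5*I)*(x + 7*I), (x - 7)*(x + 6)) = x + 6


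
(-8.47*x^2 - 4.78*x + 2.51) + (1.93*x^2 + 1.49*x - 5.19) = -6.54*x^2 - 3.29*x - 2.68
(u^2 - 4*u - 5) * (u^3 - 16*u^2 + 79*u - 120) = u^5 - 20*u^4 + 138*u^3 - 356*u^2 + 85*u + 600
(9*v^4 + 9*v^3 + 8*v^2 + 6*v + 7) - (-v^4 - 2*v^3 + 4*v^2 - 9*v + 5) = 10*v^4 + 11*v^3 + 4*v^2 + 15*v + 2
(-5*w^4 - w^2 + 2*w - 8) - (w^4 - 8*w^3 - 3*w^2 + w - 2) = -6*w^4 + 8*w^3 + 2*w^2 + w - 6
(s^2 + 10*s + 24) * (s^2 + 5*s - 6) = s^4 + 15*s^3 + 68*s^2 + 60*s - 144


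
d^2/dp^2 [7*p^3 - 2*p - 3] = 42*p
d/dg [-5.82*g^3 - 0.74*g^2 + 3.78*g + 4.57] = -17.46*g^2 - 1.48*g + 3.78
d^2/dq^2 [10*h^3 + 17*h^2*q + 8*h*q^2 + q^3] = 16*h + 6*q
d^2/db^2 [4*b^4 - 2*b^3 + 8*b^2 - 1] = 48*b^2 - 12*b + 16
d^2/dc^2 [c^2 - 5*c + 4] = 2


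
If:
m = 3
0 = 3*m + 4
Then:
No Solution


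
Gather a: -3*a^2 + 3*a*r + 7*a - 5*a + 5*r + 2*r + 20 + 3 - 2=-3*a^2 + a*(3*r + 2) + 7*r + 21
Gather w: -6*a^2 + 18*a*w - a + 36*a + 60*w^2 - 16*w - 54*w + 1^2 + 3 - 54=-6*a^2 + 35*a + 60*w^2 + w*(18*a - 70) - 50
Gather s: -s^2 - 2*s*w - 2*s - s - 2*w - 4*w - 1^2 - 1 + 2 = -s^2 + s*(-2*w - 3) - 6*w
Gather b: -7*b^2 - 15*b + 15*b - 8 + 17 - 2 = 7 - 7*b^2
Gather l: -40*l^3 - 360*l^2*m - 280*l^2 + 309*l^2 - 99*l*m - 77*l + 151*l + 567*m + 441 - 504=-40*l^3 + l^2*(29 - 360*m) + l*(74 - 99*m) + 567*m - 63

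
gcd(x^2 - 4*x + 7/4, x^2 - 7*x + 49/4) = x - 7/2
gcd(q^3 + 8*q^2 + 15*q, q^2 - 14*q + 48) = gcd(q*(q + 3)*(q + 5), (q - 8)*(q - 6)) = 1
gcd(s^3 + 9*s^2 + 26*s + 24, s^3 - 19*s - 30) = s^2 + 5*s + 6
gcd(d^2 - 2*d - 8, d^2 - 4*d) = d - 4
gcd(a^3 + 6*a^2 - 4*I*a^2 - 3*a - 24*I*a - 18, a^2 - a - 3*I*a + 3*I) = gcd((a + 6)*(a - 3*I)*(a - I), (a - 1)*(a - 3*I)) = a - 3*I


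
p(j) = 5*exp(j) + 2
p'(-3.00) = 0.25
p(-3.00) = 2.25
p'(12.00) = 813773.96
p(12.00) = 813775.96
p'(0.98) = 13.32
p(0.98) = 15.32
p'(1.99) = 36.58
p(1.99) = 38.58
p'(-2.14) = 0.59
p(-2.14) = 2.59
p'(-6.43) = 0.01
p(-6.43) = 2.01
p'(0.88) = 12.05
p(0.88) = 14.05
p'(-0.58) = 2.80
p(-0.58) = 4.80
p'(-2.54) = 0.39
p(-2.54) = 2.39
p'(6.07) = 2163.40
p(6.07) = 2165.40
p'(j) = 5*exp(j)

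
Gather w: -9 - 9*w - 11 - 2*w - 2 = -11*w - 22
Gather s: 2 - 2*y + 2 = 4 - 2*y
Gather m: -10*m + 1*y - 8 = -10*m + y - 8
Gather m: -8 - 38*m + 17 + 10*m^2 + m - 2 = 10*m^2 - 37*m + 7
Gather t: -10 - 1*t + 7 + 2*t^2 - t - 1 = 2*t^2 - 2*t - 4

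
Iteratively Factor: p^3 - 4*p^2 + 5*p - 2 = (p - 1)*(p^2 - 3*p + 2) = (p - 2)*(p - 1)*(p - 1)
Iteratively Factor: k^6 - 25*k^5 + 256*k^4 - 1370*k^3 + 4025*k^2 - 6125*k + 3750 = (k - 5)*(k^5 - 20*k^4 + 156*k^3 - 590*k^2 + 1075*k - 750) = (k - 5)^2*(k^4 - 15*k^3 + 81*k^2 - 185*k + 150) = (k - 5)^3*(k^3 - 10*k^2 + 31*k - 30) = (k - 5)^3*(k - 3)*(k^2 - 7*k + 10) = (k - 5)^3*(k - 3)*(k - 2)*(k - 5)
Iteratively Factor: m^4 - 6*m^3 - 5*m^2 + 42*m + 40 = (m + 1)*(m^3 - 7*m^2 + 2*m + 40) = (m - 4)*(m + 1)*(m^2 - 3*m - 10) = (m - 4)*(m + 1)*(m + 2)*(m - 5)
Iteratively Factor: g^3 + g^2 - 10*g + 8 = (g + 4)*(g^2 - 3*g + 2) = (g - 1)*(g + 4)*(g - 2)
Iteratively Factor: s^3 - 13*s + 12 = (s - 3)*(s^2 + 3*s - 4) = (s - 3)*(s + 4)*(s - 1)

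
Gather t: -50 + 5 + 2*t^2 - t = 2*t^2 - t - 45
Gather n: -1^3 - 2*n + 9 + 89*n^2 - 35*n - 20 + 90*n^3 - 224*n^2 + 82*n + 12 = 90*n^3 - 135*n^2 + 45*n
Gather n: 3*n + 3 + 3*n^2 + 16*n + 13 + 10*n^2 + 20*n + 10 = 13*n^2 + 39*n + 26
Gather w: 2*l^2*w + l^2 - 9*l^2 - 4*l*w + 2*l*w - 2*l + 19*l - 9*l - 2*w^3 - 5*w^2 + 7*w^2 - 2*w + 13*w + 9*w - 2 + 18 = -8*l^2 + 8*l - 2*w^3 + 2*w^2 + w*(2*l^2 - 2*l + 20) + 16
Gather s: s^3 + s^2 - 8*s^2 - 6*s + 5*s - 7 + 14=s^3 - 7*s^2 - s + 7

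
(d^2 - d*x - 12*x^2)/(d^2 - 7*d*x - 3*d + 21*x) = (d^2 - d*x - 12*x^2)/(d^2 - 7*d*x - 3*d + 21*x)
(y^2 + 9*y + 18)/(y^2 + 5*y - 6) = (y + 3)/(y - 1)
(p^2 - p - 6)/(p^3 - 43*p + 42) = (p^2 - p - 6)/(p^3 - 43*p + 42)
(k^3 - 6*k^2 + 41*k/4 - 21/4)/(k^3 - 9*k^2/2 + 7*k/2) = (k - 3/2)/k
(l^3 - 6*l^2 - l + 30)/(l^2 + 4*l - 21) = (l^2 - 3*l - 10)/(l + 7)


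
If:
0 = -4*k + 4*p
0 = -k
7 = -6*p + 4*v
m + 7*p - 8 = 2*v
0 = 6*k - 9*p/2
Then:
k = 0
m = 23/2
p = 0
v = 7/4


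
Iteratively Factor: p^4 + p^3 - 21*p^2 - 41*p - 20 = (p + 1)*(p^3 - 21*p - 20) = (p + 1)^2*(p^2 - p - 20) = (p - 5)*(p + 1)^2*(p + 4)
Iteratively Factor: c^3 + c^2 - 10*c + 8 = (c + 4)*(c^2 - 3*c + 2) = (c - 1)*(c + 4)*(c - 2)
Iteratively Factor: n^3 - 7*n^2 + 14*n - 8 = (n - 2)*(n^2 - 5*n + 4) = (n - 4)*(n - 2)*(n - 1)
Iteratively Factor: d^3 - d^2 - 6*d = (d)*(d^2 - d - 6) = d*(d - 3)*(d + 2)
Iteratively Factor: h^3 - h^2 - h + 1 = (h - 1)*(h^2 - 1) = (h - 1)^2*(h + 1)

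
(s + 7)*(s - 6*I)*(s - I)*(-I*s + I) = -I*s^4 - 7*s^3 - 6*I*s^3 - 42*s^2 + 13*I*s^2 + 49*s + 36*I*s - 42*I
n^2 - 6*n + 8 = (n - 4)*(n - 2)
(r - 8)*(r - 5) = r^2 - 13*r + 40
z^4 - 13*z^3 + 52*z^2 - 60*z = z*(z - 6)*(z - 5)*(z - 2)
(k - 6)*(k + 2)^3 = k^4 - 24*k^2 - 64*k - 48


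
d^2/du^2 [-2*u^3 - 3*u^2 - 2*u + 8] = -12*u - 6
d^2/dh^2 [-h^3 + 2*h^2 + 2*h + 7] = 4 - 6*h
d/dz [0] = 0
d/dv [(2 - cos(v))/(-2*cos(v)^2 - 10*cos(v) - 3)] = (-8*cos(v) + cos(2*v) - 22)*sin(v)/(10*cos(v) + cos(2*v) + 4)^2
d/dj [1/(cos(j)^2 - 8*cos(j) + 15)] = 2*(cos(j) - 4)*sin(j)/(cos(j)^2 - 8*cos(j) + 15)^2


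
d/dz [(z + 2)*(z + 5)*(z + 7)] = 3*z^2 + 28*z + 59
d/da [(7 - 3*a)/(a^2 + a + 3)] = (-3*a^2 - 3*a + (2*a + 1)*(3*a - 7) - 9)/(a^2 + a + 3)^2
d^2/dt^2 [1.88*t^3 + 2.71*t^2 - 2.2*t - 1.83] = 11.28*t + 5.42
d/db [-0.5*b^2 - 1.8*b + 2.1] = -1.0*b - 1.8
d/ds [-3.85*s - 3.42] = -3.85000000000000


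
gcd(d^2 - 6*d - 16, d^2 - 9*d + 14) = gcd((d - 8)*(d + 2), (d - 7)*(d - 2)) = 1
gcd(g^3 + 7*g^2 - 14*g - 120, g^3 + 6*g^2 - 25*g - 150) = g^2 + 11*g + 30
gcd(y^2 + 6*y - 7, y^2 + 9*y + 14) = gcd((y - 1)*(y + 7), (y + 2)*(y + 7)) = y + 7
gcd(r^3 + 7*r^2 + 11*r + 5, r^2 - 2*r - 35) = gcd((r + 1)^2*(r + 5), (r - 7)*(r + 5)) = r + 5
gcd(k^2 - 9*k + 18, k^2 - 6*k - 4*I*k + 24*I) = k - 6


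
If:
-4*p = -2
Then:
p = 1/2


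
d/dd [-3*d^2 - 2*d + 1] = -6*d - 2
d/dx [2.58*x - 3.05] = 2.58000000000000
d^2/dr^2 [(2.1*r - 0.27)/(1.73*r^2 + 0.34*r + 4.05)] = ((2.1*r - 0.27)*(3.46*r + 0.34)*(6.92*r + 0.68) - (21.798*r + 0.4938)*(1.73*r^2 + 0.34*r + 4.05))/(1.73*r^2 + 0.34*r + 4.05)^3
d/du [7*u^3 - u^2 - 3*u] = 21*u^2 - 2*u - 3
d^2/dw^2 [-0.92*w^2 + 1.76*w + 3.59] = -1.84000000000000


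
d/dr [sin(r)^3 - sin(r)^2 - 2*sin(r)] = (3*sin(r)^2 - 2*sin(r) - 2)*cos(r)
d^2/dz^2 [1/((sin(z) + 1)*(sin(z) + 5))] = (sin(z) + sin(3*z) + 7*cos(2*z) + 55)/((sin(z) + 1)^2*(sin(z) + 5)^3)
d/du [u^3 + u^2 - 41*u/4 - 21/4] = 3*u^2 + 2*u - 41/4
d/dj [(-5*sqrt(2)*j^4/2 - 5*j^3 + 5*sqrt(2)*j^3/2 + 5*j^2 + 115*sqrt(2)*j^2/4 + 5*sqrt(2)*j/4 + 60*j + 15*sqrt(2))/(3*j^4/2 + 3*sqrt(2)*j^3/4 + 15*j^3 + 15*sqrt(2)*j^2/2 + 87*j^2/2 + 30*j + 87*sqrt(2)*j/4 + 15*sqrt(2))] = 5*(-22*sqrt(2)*j^6 + 2*j^6 - 162*sqrt(2)*j^5 - 48*j^5 - 477*j^4 - 317*sqrt(2)*j^4 - 1166*j^3 - 152*sqrt(2)*j^3 - 571*j^2 - 231*sqrt(2)*j^2 - 616*sqrt(2)*j + 680*j - 328 + 240*sqrt(2))/(3*(2*j^8 + 2*sqrt(2)*j^7 + 40*j^7 + 40*sqrt(2)*j^6 + 317*j^6 + 316*sqrt(2)*j^5 + 1260*j^5 + 1240*sqrt(2)*j^4 + 2640*j^4 + 2940*j^3 + 2482*sqrt(2)*j^3 + 2041*j^2 + 2320*sqrt(2)*j^2 + 800*sqrt(2)*j + 1160*j + 400))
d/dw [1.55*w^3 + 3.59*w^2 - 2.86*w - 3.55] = 4.65*w^2 + 7.18*w - 2.86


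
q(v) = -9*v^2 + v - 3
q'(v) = 1 - 18*v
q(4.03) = -145.14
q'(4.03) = -71.54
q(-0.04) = -3.05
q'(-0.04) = 1.72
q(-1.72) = -31.35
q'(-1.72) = 31.96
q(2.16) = -42.83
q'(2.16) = -37.88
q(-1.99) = -40.63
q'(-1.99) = 36.82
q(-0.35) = -4.45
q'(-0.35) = 7.30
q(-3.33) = -106.13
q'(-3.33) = 60.94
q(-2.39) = -56.80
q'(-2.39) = 44.02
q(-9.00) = -741.00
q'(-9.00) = 163.00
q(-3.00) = -87.00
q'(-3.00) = 55.00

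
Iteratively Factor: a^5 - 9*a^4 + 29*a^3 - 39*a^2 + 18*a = (a - 1)*(a^4 - 8*a^3 + 21*a^2 - 18*a) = (a - 2)*(a - 1)*(a^3 - 6*a^2 + 9*a) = (a - 3)*(a - 2)*(a - 1)*(a^2 - 3*a) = a*(a - 3)*(a - 2)*(a - 1)*(a - 3)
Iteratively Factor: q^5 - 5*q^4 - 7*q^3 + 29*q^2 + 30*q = (q - 3)*(q^4 - 2*q^3 - 13*q^2 - 10*q) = q*(q - 3)*(q^3 - 2*q^2 - 13*q - 10) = q*(q - 3)*(q + 2)*(q^2 - 4*q - 5) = q*(q - 5)*(q - 3)*(q + 2)*(q + 1)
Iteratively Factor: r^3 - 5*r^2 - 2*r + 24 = (r - 3)*(r^2 - 2*r - 8) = (r - 3)*(r + 2)*(r - 4)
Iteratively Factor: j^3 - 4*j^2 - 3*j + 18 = (j - 3)*(j^2 - j - 6) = (j - 3)^2*(j + 2)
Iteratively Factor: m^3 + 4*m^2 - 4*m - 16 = (m + 2)*(m^2 + 2*m - 8) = (m - 2)*(m + 2)*(m + 4)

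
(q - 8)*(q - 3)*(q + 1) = q^3 - 10*q^2 + 13*q + 24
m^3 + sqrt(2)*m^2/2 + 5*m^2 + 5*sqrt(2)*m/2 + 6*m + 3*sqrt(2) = (m + 2)*(m + 3)*(m + sqrt(2)/2)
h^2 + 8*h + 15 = (h + 3)*(h + 5)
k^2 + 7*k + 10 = (k + 2)*(k + 5)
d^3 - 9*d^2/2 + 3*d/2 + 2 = (d - 4)*(d - 1)*(d + 1/2)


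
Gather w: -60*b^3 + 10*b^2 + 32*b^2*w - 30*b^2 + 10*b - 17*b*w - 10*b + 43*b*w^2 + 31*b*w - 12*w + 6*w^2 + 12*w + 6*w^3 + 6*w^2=-60*b^3 - 20*b^2 + 6*w^3 + w^2*(43*b + 12) + w*(32*b^2 + 14*b)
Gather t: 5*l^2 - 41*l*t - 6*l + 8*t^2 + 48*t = 5*l^2 - 6*l + 8*t^2 + t*(48 - 41*l)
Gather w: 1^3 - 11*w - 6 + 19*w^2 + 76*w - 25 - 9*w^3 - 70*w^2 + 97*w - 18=-9*w^3 - 51*w^2 + 162*w - 48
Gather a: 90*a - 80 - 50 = 90*a - 130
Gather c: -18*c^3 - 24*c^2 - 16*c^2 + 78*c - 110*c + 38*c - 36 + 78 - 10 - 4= -18*c^3 - 40*c^2 + 6*c + 28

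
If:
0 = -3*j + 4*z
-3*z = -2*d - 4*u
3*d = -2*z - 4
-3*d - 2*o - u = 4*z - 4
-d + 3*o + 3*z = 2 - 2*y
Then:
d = -2*z/3 - 4/3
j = 4*z/3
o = 11/3 - 37*z/24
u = 13*z/12 + 2/3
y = 23*z/48 - 31/6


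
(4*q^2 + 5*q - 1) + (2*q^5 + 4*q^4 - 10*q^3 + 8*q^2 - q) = 2*q^5 + 4*q^4 - 10*q^3 + 12*q^2 + 4*q - 1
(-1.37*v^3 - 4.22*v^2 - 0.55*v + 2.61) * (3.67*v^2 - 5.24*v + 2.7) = -5.0279*v^5 - 8.3086*v^4 + 16.3953*v^3 + 1.0667*v^2 - 15.1614*v + 7.047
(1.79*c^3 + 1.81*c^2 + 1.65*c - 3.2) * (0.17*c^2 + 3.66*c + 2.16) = 0.3043*c^5 + 6.8591*c^4 + 10.7715*c^3 + 9.4046*c^2 - 8.148*c - 6.912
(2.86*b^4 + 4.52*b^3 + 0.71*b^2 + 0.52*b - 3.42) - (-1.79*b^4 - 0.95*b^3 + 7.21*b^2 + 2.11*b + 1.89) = 4.65*b^4 + 5.47*b^3 - 6.5*b^2 - 1.59*b - 5.31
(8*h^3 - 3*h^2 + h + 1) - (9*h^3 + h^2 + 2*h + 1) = -h^3 - 4*h^2 - h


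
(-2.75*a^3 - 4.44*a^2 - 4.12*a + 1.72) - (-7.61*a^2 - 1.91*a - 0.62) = -2.75*a^3 + 3.17*a^2 - 2.21*a + 2.34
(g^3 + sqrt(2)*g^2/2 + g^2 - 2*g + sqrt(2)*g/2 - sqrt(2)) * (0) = 0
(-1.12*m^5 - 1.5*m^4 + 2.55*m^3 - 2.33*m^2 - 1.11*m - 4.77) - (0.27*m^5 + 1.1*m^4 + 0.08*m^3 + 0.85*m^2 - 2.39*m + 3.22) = -1.39*m^5 - 2.6*m^4 + 2.47*m^3 - 3.18*m^2 + 1.28*m - 7.99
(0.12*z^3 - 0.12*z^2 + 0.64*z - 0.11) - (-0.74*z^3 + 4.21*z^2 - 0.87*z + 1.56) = 0.86*z^3 - 4.33*z^2 + 1.51*z - 1.67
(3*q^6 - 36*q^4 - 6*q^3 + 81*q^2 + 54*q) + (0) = 3*q^6 - 36*q^4 - 6*q^3 + 81*q^2 + 54*q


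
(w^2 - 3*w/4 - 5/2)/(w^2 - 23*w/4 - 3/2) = (-4*w^2 + 3*w + 10)/(-4*w^2 + 23*w + 6)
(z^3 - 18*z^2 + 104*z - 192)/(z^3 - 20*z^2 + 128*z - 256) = (z - 6)/(z - 8)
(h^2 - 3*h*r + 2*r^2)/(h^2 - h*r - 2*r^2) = (h - r)/(h + r)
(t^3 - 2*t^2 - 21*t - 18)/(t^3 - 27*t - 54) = (t + 1)/(t + 3)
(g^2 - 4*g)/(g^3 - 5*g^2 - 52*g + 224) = g/(g^2 - g - 56)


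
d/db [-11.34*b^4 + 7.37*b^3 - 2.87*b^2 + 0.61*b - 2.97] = -45.36*b^3 + 22.11*b^2 - 5.74*b + 0.61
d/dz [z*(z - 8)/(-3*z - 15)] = (-z^2 - 10*z + 40)/(3*(z^2 + 10*z + 25))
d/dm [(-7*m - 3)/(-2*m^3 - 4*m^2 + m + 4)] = (14*m^3 + 28*m^2 - 7*m - (7*m + 3)*(6*m^2 + 8*m - 1) - 28)/(2*m^3 + 4*m^2 - m - 4)^2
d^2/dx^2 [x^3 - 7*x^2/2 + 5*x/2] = 6*x - 7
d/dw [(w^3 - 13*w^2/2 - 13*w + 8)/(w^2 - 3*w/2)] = (4*w^4 - 12*w^3 + 91*w^2 - 64*w + 48)/(w^2*(4*w^2 - 12*w + 9))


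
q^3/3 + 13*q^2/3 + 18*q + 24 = (q/3 + 1)*(q + 4)*(q + 6)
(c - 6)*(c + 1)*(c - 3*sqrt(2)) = c^3 - 5*c^2 - 3*sqrt(2)*c^2 - 6*c + 15*sqrt(2)*c + 18*sqrt(2)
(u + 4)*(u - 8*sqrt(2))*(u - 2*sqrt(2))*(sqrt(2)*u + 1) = sqrt(2)*u^4 - 19*u^3 + 4*sqrt(2)*u^3 - 76*u^2 + 22*sqrt(2)*u^2 + 32*u + 88*sqrt(2)*u + 128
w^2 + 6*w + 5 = (w + 1)*(w + 5)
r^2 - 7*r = r*(r - 7)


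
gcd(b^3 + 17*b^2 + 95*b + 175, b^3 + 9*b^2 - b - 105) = b^2 + 12*b + 35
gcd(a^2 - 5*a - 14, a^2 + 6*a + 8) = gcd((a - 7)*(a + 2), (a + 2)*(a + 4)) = a + 2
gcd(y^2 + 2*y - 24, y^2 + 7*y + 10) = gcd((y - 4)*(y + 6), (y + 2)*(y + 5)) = 1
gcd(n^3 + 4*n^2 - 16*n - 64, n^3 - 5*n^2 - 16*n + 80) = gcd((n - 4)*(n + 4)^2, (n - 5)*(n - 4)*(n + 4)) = n^2 - 16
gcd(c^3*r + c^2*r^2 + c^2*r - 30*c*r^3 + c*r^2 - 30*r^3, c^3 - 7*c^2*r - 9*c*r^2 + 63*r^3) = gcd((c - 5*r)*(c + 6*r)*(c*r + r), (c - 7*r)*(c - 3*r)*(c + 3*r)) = 1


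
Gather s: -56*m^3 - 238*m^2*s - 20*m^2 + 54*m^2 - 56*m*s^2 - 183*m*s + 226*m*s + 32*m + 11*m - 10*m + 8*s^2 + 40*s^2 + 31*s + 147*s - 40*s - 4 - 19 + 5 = -56*m^3 + 34*m^2 + 33*m + s^2*(48 - 56*m) + s*(-238*m^2 + 43*m + 138) - 18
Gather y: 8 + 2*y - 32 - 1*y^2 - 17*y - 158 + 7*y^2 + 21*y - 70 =6*y^2 + 6*y - 252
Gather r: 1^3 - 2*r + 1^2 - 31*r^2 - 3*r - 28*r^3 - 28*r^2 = -28*r^3 - 59*r^2 - 5*r + 2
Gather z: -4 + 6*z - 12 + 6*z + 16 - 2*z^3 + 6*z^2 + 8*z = -2*z^3 + 6*z^2 + 20*z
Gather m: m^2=m^2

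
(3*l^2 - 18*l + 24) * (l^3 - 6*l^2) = 3*l^5 - 36*l^4 + 132*l^3 - 144*l^2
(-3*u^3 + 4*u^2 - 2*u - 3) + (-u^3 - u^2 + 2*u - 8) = -4*u^3 + 3*u^2 - 11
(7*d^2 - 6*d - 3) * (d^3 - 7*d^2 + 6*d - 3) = 7*d^5 - 55*d^4 + 81*d^3 - 36*d^2 + 9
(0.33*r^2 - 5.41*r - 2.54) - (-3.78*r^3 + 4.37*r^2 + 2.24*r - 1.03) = 3.78*r^3 - 4.04*r^2 - 7.65*r - 1.51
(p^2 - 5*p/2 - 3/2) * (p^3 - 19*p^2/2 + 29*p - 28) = p^5 - 12*p^4 + 205*p^3/4 - 345*p^2/4 + 53*p/2 + 42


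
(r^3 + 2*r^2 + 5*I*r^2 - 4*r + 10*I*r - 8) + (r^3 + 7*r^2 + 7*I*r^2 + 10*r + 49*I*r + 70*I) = 2*r^3 + 9*r^2 + 12*I*r^2 + 6*r + 59*I*r - 8 + 70*I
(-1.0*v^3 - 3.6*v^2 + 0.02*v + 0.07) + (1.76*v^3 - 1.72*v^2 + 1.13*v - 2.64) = 0.76*v^3 - 5.32*v^2 + 1.15*v - 2.57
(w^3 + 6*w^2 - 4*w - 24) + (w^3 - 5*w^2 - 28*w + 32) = 2*w^3 + w^2 - 32*w + 8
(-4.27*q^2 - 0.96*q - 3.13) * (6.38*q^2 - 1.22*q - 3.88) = -27.2426*q^4 - 0.9154*q^3 - 2.2306*q^2 + 7.5434*q + 12.1444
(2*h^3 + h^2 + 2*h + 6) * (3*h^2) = 6*h^5 + 3*h^4 + 6*h^3 + 18*h^2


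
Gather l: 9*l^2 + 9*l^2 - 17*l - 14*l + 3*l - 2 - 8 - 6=18*l^2 - 28*l - 16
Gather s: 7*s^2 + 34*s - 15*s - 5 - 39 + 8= 7*s^2 + 19*s - 36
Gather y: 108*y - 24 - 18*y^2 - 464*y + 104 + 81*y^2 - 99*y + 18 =63*y^2 - 455*y + 98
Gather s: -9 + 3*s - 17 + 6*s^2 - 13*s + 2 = 6*s^2 - 10*s - 24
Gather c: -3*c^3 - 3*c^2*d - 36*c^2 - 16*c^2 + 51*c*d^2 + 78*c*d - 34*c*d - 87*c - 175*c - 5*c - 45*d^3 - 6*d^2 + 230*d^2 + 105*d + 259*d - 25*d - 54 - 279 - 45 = -3*c^3 + c^2*(-3*d - 52) + c*(51*d^2 + 44*d - 267) - 45*d^3 + 224*d^2 + 339*d - 378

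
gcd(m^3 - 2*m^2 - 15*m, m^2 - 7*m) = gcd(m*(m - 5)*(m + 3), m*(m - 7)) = m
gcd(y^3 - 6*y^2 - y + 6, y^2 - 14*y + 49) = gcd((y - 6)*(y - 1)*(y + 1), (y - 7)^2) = 1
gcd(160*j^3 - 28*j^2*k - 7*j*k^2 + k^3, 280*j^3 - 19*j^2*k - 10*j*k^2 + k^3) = 40*j^2 + 3*j*k - k^2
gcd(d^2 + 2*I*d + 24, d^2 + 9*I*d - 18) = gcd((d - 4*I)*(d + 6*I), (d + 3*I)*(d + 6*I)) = d + 6*I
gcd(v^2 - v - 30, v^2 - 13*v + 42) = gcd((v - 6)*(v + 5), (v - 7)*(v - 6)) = v - 6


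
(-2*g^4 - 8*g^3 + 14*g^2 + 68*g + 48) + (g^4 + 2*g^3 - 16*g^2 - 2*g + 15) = -g^4 - 6*g^3 - 2*g^2 + 66*g + 63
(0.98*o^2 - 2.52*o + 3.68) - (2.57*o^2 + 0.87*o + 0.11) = -1.59*o^2 - 3.39*o + 3.57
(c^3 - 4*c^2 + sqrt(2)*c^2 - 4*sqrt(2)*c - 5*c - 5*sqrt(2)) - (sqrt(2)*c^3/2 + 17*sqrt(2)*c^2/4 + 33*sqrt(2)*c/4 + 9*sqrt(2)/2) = -sqrt(2)*c^3/2 + c^3 - 13*sqrt(2)*c^2/4 - 4*c^2 - 49*sqrt(2)*c/4 - 5*c - 19*sqrt(2)/2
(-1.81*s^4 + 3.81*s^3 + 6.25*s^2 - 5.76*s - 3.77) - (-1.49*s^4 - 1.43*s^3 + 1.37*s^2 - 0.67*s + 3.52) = -0.32*s^4 + 5.24*s^3 + 4.88*s^2 - 5.09*s - 7.29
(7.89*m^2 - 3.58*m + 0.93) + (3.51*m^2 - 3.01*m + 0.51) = 11.4*m^2 - 6.59*m + 1.44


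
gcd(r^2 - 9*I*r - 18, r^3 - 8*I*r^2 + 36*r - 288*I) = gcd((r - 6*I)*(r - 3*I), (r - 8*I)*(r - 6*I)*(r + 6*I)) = r - 6*I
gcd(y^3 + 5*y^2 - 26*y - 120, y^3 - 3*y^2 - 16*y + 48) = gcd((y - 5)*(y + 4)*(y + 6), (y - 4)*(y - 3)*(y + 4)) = y + 4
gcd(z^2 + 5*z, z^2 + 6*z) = z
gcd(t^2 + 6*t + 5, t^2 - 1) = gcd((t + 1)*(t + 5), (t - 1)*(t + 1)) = t + 1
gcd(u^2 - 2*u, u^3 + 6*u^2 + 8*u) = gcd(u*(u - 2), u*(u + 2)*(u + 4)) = u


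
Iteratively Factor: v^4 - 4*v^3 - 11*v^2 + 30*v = (v - 2)*(v^3 - 2*v^2 - 15*v) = (v - 2)*(v + 3)*(v^2 - 5*v) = (v - 5)*(v - 2)*(v + 3)*(v)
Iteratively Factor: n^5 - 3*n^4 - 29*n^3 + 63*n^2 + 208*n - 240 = (n + 3)*(n^4 - 6*n^3 - 11*n^2 + 96*n - 80) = (n - 5)*(n + 3)*(n^3 - n^2 - 16*n + 16) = (n - 5)*(n - 1)*(n + 3)*(n^2 - 16) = (n - 5)*(n - 1)*(n + 3)*(n + 4)*(n - 4)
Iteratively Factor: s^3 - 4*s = (s + 2)*(s^2 - 2*s) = (s - 2)*(s + 2)*(s)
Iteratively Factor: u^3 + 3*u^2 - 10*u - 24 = (u + 4)*(u^2 - u - 6) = (u - 3)*(u + 4)*(u + 2)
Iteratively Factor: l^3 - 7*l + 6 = (l + 3)*(l^2 - 3*l + 2) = (l - 2)*(l + 3)*(l - 1)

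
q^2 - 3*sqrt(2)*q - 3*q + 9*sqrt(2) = (q - 3)*(q - 3*sqrt(2))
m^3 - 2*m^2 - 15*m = m*(m - 5)*(m + 3)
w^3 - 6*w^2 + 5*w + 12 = (w - 4)*(w - 3)*(w + 1)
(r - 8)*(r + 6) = r^2 - 2*r - 48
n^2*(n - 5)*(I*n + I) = I*n^4 - 4*I*n^3 - 5*I*n^2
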